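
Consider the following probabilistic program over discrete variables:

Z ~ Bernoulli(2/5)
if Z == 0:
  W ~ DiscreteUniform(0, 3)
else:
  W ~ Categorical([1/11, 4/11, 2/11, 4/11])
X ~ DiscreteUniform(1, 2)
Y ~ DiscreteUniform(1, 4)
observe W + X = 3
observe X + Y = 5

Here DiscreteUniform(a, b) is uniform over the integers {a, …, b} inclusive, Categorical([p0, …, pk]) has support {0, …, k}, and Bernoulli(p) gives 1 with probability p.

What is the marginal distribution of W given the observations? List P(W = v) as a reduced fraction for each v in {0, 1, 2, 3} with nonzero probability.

Enumerate traces; 4 have nonzero weight after conditioning:
  (Z=0, W=1, X=2, Y=3) weight 3/160
  (Z=0, W=2, X=1, Y=4) weight 3/160
  (Z=1, W=1, X=2, Y=3) weight 1/55
  (Z=1, W=2, X=1, Y=4) weight 1/110
Group by W:
  weight(W=1) = 13/352
  weight(W=2) = 49/1760
Total weight = 13/352 + 49/1760 = 57/880
P(W=1 | obs) = 13/352 / 57/880 = 65/114
P(W=2 | obs) = 49/1760 / 57/880 = 49/114

P(W=1) = 65/114, P(W=2) = 49/114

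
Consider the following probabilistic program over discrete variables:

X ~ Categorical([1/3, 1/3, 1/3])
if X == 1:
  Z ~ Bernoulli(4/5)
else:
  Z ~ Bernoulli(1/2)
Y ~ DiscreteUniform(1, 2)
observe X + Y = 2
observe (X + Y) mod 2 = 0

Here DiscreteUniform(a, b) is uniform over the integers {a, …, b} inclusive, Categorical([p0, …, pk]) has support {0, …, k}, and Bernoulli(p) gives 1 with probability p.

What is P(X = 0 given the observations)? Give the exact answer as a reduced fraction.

Enumerate traces; 4 have nonzero weight after conditioning:
  (X=0, Z=0, Y=2) weight 1/12
  (X=0, Z=1, Y=2) weight 1/12
  (X=1, Z=0, Y=1) weight 1/30
  (X=1, Z=1, Y=1) weight 2/15
Group by X:
  weight(X=0) = 1/6
  weight(X=1) = 1/6
Total weight = 1/6 + 1/6 = 1/3
P(X=0 | obs) = 1/6 / 1/3 = 1/2
P(X=1 | obs) = 1/6 / 1/3 = 1/2

P(X = 0 | obs) = 1/2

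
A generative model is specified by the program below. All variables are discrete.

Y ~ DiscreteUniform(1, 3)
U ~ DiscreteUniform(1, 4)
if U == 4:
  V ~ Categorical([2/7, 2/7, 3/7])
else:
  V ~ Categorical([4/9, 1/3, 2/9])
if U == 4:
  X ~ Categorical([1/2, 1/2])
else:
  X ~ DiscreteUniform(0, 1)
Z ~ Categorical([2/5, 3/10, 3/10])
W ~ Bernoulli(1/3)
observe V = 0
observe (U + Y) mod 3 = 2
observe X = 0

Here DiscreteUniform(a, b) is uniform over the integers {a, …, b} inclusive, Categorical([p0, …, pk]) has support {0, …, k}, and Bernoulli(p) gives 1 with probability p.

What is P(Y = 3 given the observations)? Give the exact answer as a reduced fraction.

P(Y = 3 | obs) = 14/51

Enumerate traces; 24 have nonzero weight after conditioning:
  (Y=1, U=1, V=0, X=0, Z=0, W=0) weight 2/405
  (Y=1, U=1, V=0, X=0, Z=0, W=1) weight 1/405
  (Y=1, U=1, V=0, X=0, Z=1, W=0) weight 1/270
  (Y=1, U=1, V=0, X=0, Z=1, W=1) weight 1/540
  (Y=1, U=1, V=0, X=0, Z=2, W=0) weight 1/270
  (Y=1, U=1, V=0, X=0, Z=2, W=1) weight 1/540
  (Y=1, U=4, V=0, X=0, Z=0, W=0) weight 1/315
  (Y=1, U=4, V=0, X=0, Z=0, W=1) weight 1/630
  (Y=2, U=3, V=0, X=0, Z=0, W=0) weight 2/405
  (Y=3, U=2, V=0, X=0, Z=0, W=0) weight 2/405
  … 14 more
Group by Y:
  weight(Y=1) = 23/756
  weight(Y=2) = 1/54
  weight(Y=3) = 1/54
Total weight = 23/756 + 1/54 + 1/54 = 17/252
P(Y=1 | obs) = 23/756 / 17/252 = 23/51
P(Y=2 | obs) = 1/54 / 17/252 = 14/51
P(Y=3 | obs) = 1/54 / 17/252 = 14/51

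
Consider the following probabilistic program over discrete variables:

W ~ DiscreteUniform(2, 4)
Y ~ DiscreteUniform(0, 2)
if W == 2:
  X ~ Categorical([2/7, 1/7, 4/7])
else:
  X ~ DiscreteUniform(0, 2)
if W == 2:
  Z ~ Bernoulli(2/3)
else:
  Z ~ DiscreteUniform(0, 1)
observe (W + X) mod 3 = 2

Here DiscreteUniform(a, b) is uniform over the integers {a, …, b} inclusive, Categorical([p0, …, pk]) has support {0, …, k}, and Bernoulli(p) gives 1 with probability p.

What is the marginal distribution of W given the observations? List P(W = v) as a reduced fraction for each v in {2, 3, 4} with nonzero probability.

P(W=2) = 3/10, P(W=3) = 7/20, P(W=4) = 7/20

Enumerate traces; 18 have nonzero weight after conditioning:
  (W=2, Y=0, X=0, Z=0) weight 2/189
  (W=2, Y=0, X=0, Z=1) weight 4/189
  (W=2, Y=1, X=0, Z=0) weight 2/189
  (W=2, Y=1, X=0, Z=1) weight 4/189
  (W=2, Y=2, X=0, Z=0) weight 2/189
  (W=2, Y=2, X=0, Z=1) weight 4/189
  (W=3, Y=0, X=2, Z=0) weight 1/54
  (W=3, Y=0, X=2, Z=1) weight 1/54
  (W=4, Y=0, X=1, Z=0) weight 1/54
  … 9 more
Group by W:
  weight(W=2) = 2/21
  weight(W=3) = 1/9
  weight(W=4) = 1/9
Total weight = 2/21 + 1/9 + 1/9 = 20/63
P(W=2 | obs) = 2/21 / 20/63 = 3/10
P(W=3 | obs) = 1/9 / 20/63 = 7/20
P(W=4 | obs) = 1/9 / 20/63 = 7/20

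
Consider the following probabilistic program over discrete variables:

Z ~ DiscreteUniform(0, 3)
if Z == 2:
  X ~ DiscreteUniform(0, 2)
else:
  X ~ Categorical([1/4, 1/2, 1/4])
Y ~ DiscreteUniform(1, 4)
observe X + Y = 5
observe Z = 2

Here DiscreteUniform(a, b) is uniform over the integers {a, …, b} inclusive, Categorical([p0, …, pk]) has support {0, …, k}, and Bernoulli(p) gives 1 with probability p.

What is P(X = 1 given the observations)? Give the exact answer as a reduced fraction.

P(X = 1 | obs) = 1/2

Enumerate traces; 2 have nonzero weight after conditioning:
  (Z=2, X=1, Y=4) weight 1/48
  (Z=2, X=2, Y=3) weight 1/48
Group by X:
  weight(X=1) = 1/48
  weight(X=2) = 1/48
Total weight = 1/48 + 1/48 = 1/24
P(X=1 | obs) = 1/48 / 1/24 = 1/2
P(X=2 | obs) = 1/48 / 1/24 = 1/2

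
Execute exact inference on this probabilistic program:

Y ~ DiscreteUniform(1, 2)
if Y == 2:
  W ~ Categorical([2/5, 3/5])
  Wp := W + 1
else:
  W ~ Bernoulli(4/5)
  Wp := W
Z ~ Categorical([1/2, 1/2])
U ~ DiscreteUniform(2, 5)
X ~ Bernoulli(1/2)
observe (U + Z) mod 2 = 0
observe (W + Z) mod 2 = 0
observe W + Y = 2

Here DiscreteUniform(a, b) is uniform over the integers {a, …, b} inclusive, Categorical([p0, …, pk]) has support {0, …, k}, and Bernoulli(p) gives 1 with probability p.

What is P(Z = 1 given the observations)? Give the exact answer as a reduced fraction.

P(Z = 1 | obs) = 2/3

Enumerate traces; 8 have nonzero weight after conditioning:
  (Y=1, W=1, Z=1, U=3, X=0) weight 1/40
  (Y=1, W=1, Z=1, U=3, X=1) weight 1/40
  (Y=1, W=1, Z=1, U=5, X=0) weight 1/40
  (Y=1, W=1, Z=1, U=5, X=1) weight 1/40
  (Y=2, W=0, Z=0, U=2, X=0) weight 1/80
  (Y=2, W=0, Z=0, U=2, X=1) weight 1/80
  (Y=2, W=0, Z=0, U=4, X=0) weight 1/80
  (Y=2, W=0, Z=0, U=4, X=1) weight 1/80
Group by Z:
  weight(Z=0) = 1/20
  weight(Z=1) = 1/10
Total weight = 1/20 + 1/10 = 3/20
P(Z=0 | obs) = 1/20 / 3/20 = 1/3
P(Z=1 | obs) = 1/10 / 3/20 = 2/3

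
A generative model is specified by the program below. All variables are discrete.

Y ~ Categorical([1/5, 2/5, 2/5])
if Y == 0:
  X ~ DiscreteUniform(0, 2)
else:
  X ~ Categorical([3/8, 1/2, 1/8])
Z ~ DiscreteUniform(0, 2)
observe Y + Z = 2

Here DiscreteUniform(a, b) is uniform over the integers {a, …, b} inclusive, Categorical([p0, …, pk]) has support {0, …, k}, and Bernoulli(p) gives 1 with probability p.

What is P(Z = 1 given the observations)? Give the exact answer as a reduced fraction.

P(Z = 1 | obs) = 2/5

Enumerate traces; 9 have nonzero weight after conditioning:
  (Y=0, X=0, Z=2) weight 1/45
  (Y=0, X=1, Z=2) weight 1/45
  (Y=0, X=2, Z=2) weight 1/45
  (Y=1, X=0, Z=1) weight 1/20
  (Y=1, X=1, Z=1) weight 1/15
  (Y=1, X=2, Z=1) weight 1/60
  (Y=2, X=0, Z=0) weight 1/20
  (Y=2, X=1, Z=0) weight 1/15
  … 1 more
Group by Z:
  weight(Z=0) = 2/15
  weight(Z=1) = 2/15
  weight(Z=2) = 1/15
Total weight = 2/15 + 2/15 + 1/15 = 1/3
P(Z=0 | obs) = 2/15 / 1/3 = 2/5
P(Z=1 | obs) = 2/15 / 1/3 = 2/5
P(Z=2 | obs) = 1/15 / 1/3 = 1/5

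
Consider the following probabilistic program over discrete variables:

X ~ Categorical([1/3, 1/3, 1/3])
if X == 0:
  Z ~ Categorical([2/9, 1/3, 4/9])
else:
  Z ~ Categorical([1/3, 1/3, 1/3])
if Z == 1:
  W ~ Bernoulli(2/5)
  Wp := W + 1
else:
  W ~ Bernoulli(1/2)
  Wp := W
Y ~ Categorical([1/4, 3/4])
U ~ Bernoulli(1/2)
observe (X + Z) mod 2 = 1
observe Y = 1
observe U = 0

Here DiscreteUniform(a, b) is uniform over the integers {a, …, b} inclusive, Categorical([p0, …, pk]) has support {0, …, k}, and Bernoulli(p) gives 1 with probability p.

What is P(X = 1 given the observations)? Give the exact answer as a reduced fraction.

Enumerate traces; 8 have nonzero weight after conditioning:
  (X=0, Z=1, W=0, Y=1, U=0) weight 1/40
  (X=0, Z=1, W=1, Y=1, U=0) weight 1/60
  (X=1, Z=0, W=0, Y=1, U=0) weight 1/48
  (X=1, Z=0, W=1, Y=1, U=0) weight 1/48
  (X=1, Z=2, W=0, Y=1, U=0) weight 1/48
  (X=1, Z=2, W=1, Y=1, U=0) weight 1/48
  (X=2, Z=1, W=0, Y=1, U=0) weight 1/40
  (X=2, Z=1, W=1, Y=1, U=0) weight 1/60
Group by X:
  weight(X=0) = 1/24
  weight(X=1) = 1/12
  weight(X=2) = 1/24
Total weight = 1/24 + 1/12 + 1/24 = 1/6
P(X=0 | obs) = 1/24 / 1/6 = 1/4
P(X=1 | obs) = 1/12 / 1/6 = 1/2
P(X=2 | obs) = 1/24 / 1/6 = 1/4

P(X = 1 | obs) = 1/2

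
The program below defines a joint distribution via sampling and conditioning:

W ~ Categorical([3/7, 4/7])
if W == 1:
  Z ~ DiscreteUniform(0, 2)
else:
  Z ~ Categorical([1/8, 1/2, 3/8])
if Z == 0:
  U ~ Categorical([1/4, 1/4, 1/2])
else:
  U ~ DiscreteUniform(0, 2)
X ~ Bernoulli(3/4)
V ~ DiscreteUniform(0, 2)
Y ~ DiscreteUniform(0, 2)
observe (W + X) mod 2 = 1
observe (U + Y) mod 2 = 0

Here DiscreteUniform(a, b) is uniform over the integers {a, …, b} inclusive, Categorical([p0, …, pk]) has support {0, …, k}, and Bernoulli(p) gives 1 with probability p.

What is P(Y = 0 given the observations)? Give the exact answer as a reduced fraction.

Enumerate traces; 90 have nonzero weight after conditioning:
  (W=0, Z=0, U=0, X=1, V=0, Y=0) weight 1/896
  (W=0, Z=0, U=0, X=1, V=0, Y=2) weight 1/896
  (W=0, Z=0, U=0, X=1, V=1, Y=0) weight 1/896
  (W=0, Z=0, U=0, X=1, V=1, Y=2) weight 1/896
  (W=0, Z=0, U=0, X=1, V=2, Y=0) weight 1/896
  (W=0, Z=0, U=0, X=1, V=2, Y=2) weight 1/896
  (W=0, Z=0, U=1, X=1, V=0, Y=1) weight 1/896
  (W=0, Z=0, U=1, X=1, V=1, Y=1) weight 1/896
  … 82 more
Group by Y:
  weight(Y=0) = 365/3456
  weight(Y=1) = 1189/24192
  weight(Y=2) = 365/3456
Total weight = 365/3456 + 1189/24192 + 365/3456 = 6299/24192
P(Y=0 | obs) = 365/3456 / 6299/24192 = 2555/6299
P(Y=1 | obs) = 1189/24192 / 6299/24192 = 1189/6299
P(Y=2 | obs) = 365/3456 / 6299/24192 = 2555/6299

P(Y = 0 | obs) = 2555/6299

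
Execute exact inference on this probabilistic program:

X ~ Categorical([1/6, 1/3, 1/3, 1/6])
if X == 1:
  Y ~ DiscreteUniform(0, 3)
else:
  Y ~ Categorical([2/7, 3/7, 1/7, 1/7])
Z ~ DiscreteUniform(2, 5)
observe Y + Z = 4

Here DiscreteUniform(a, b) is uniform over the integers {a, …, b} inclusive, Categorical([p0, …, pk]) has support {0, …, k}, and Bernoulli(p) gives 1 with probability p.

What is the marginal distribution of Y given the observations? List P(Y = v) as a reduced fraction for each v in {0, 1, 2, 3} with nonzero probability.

Enumerate traces; 12 have nonzero weight after conditioning:
  (X=0, Y=0, Z=4) weight 1/84
  (X=0, Y=1, Z=3) weight 1/56
  (X=0, Y=2, Z=2) weight 1/168
  (X=1, Y=0, Z=4) weight 1/48
  (X=1, Y=1, Z=3) weight 1/48
  (X=1, Y=2, Z=2) weight 1/48
  (X=2, Y=0, Z=4) weight 1/42
  (X=2, Y=1, Z=3) weight 1/28
  … 4 more
Group by Y:
  weight(Y=0) = 23/336
  weight(Y=1) = 31/336
  weight(Y=2) = 5/112
Total weight = 23/336 + 31/336 + 5/112 = 23/112
P(Y=0 | obs) = 23/336 / 23/112 = 1/3
P(Y=1 | obs) = 31/336 / 23/112 = 31/69
P(Y=2 | obs) = 5/112 / 23/112 = 5/23

P(Y=0) = 1/3, P(Y=1) = 31/69, P(Y=2) = 5/23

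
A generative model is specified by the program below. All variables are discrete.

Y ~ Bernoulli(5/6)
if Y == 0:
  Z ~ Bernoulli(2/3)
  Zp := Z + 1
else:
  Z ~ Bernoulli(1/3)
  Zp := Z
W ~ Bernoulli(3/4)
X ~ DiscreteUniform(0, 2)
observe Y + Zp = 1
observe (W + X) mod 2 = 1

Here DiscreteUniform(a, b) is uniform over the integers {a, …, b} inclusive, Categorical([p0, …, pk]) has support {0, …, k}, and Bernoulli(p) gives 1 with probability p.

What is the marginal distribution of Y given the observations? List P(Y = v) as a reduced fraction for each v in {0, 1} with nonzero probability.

P(Y=0) = 1/11, P(Y=1) = 10/11

Enumerate traces; 6 have nonzero weight after conditioning:
  (Y=0, Z=0, W=0, X=1) weight 1/216
  (Y=0, Z=0, W=1, X=0) weight 1/72
  (Y=0, Z=0, W=1, X=2) weight 1/72
  (Y=1, Z=0, W=0, X=1) weight 5/108
  (Y=1, Z=0, W=1, X=0) weight 5/36
  (Y=1, Z=0, W=1, X=2) weight 5/36
Group by Y:
  weight(Y=0) = 7/216
  weight(Y=1) = 35/108
Total weight = 7/216 + 35/108 = 77/216
P(Y=0 | obs) = 7/216 / 77/216 = 1/11
P(Y=1 | obs) = 35/108 / 77/216 = 10/11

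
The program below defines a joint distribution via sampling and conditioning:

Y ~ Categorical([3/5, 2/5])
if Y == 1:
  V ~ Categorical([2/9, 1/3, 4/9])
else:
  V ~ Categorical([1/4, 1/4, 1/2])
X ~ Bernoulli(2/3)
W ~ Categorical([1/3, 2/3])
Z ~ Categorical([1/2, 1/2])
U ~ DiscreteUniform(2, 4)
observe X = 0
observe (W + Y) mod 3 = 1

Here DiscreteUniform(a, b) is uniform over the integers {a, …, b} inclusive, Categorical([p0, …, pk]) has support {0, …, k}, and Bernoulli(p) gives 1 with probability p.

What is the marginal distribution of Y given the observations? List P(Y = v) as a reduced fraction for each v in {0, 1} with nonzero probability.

Enumerate traces; 36 have nonzero weight after conditioning:
  (Y=0, V=0, X=0, W=1, Z=0, U=2) weight 1/180
  (Y=0, V=0, X=0, W=1, Z=0, U=3) weight 1/180
  (Y=0, V=0, X=0, W=1, Z=0, U=4) weight 1/180
  (Y=0, V=0, X=0, W=1, Z=1, U=2) weight 1/180
  (Y=0, V=0, X=0, W=1, Z=1, U=3) weight 1/180
  (Y=0, V=0, X=0, W=1, Z=1, U=4) weight 1/180
  (Y=0, V=1, X=0, W=1, Z=0, U=2) weight 1/180
  (Y=0, V=1, X=0, W=1, Z=0, U=3) weight 1/180
  (Y=1, V=0, X=0, W=0, Z=0, U=2) weight 2/1215
  … 27 more
Group by Y:
  weight(Y=0) = 2/15
  weight(Y=1) = 2/45
Total weight = 2/15 + 2/45 = 8/45
P(Y=0 | obs) = 2/15 / 8/45 = 3/4
P(Y=1 | obs) = 2/45 / 8/45 = 1/4

P(Y=0) = 3/4, P(Y=1) = 1/4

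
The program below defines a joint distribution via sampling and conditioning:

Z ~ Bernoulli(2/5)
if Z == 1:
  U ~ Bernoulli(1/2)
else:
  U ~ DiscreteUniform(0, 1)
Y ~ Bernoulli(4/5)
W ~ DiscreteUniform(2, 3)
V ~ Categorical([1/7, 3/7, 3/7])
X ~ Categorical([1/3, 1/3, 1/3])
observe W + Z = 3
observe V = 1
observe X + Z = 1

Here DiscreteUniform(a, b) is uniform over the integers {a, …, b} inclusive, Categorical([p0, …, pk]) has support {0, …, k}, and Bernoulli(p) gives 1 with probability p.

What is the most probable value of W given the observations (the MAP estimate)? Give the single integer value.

argmax_v P(W = v | obs) = 3

Enumerate traces; 8 have nonzero weight after conditioning:
  (Z=0, U=0, Y=0, W=3, V=1, X=1) weight 3/700
  (Z=0, U=0, Y=1, W=3, V=1, X=1) weight 3/175
  (Z=0, U=1, Y=0, W=3, V=1, X=1) weight 3/700
  (Z=0, U=1, Y=1, W=3, V=1, X=1) weight 3/175
  (Z=1, U=0, Y=0, W=2, V=1, X=0) weight 1/350
  (Z=1, U=0, Y=1, W=2, V=1, X=0) weight 2/175
  (Z=1, U=1, Y=0, W=2, V=1, X=0) weight 1/350
  (Z=1, U=1, Y=1, W=2, V=1, X=0) weight 2/175
Group by W:
  weight(W=2) = 1/35
  weight(W=3) = 3/70
Total weight = 1/35 + 3/70 = 1/14
P(W=2 | obs) = 1/35 / 1/14 = 2/5
P(W=3 | obs) = 3/70 / 1/14 = 3/5
argmax = 3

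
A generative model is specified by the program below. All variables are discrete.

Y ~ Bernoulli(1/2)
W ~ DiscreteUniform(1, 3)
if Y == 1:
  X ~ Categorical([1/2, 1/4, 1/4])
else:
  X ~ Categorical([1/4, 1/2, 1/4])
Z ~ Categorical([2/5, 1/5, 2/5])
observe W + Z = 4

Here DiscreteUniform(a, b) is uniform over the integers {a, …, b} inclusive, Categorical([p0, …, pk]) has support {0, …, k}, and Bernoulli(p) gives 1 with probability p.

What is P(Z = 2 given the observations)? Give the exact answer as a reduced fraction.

Enumerate traces; 12 have nonzero weight after conditioning:
  (Y=0, W=2, X=0, Z=2) weight 1/60
  (Y=0, W=2, X=1, Z=2) weight 1/30
  (Y=0, W=2, X=2, Z=2) weight 1/60
  (Y=0, W=3, X=0, Z=1) weight 1/120
  (Y=0, W=3, X=1, Z=1) weight 1/60
  (Y=0, W=3, X=2, Z=1) weight 1/120
  (Y=1, W=2, X=0, Z=2) weight 1/30
  (Y=1, W=2, X=1, Z=2) weight 1/60
  … 4 more
Group by Z:
  weight(Z=1) = 1/15
  weight(Z=2) = 2/15
Total weight = 1/15 + 2/15 = 1/5
P(Z=1 | obs) = 1/15 / 1/5 = 1/3
P(Z=2 | obs) = 2/15 / 1/5 = 2/3

P(Z = 2 | obs) = 2/3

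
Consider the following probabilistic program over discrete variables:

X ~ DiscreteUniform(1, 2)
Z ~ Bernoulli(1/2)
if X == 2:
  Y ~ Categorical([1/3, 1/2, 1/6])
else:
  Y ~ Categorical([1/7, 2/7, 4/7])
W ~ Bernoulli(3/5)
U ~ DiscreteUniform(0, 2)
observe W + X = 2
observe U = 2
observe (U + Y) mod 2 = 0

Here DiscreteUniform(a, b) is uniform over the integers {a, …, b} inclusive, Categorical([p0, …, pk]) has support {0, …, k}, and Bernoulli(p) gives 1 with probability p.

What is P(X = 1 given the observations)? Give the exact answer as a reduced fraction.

P(X = 1 | obs) = 15/22

Enumerate traces; 8 have nonzero weight after conditioning:
  (X=1, Z=0, Y=0, W=1, U=2) weight 1/140
  (X=1, Z=0, Y=2, W=1, U=2) weight 1/35
  (X=1, Z=1, Y=0, W=1, U=2) weight 1/140
  (X=1, Z=1, Y=2, W=1, U=2) weight 1/35
  (X=2, Z=0, Y=0, W=0, U=2) weight 1/90
  (X=2, Z=0, Y=2, W=0, U=2) weight 1/180
  (X=2, Z=1, Y=0, W=0, U=2) weight 1/90
  (X=2, Z=1, Y=2, W=0, U=2) weight 1/180
Group by X:
  weight(X=1) = 1/14
  weight(X=2) = 1/30
Total weight = 1/14 + 1/30 = 11/105
P(X=1 | obs) = 1/14 / 11/105 = 15/22
P(X=2 | obs) = 1/30 / 11/105 = 7/22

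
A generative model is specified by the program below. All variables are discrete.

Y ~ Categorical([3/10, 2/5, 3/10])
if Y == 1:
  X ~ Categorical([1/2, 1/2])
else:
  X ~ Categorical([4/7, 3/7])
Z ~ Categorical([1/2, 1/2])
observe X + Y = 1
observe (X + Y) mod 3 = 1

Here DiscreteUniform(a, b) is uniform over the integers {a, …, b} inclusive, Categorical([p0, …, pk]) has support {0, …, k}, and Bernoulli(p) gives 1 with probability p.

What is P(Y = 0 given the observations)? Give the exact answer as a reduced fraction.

P(Y = 0 | obs) = 9/23

Enumerate traces; 4 have nonzero weight after conditioning:
  (Y=0, X=1, Z=0) weight 9/140
  (Y=0, X=1, Z=1) weight 9/140
  (Y=1, X=0, Z=0) weight 1/10
  (Y=1, X=0, Z=1) weight 1/10
Group by Y:
  weight(Y=0) = 9/70
  weight(Y=1) = 1/5
Total weight = 9/70 + 1/5 = 23/70
P(Y=0 | obs) = 9/70 / 23/70 = 9/23
P(Y=1 | obs) = 1/5 / 23/70 = 14/23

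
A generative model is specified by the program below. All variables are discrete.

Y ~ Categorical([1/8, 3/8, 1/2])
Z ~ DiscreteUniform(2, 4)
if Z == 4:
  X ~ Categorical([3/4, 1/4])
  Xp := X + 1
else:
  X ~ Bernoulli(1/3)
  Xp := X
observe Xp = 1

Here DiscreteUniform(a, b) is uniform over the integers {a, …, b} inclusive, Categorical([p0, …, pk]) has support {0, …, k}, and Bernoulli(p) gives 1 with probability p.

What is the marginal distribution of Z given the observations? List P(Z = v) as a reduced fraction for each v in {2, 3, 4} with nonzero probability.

Enumerate traces; 9 have nonzero weight after conditioning:
  (Y=0, Z=2, X=1) weight 1/72
  (Y=0, Z=3, X=1) weight 1/72
  (Y=0, Z=4, X=0) weight 1/32
  (Y=1, Z=2, X=1) weight 1/24
  (Y=1, Z=3, X=1) weight 1/24
  (Y=1, Z=4, X=0) weight 3/32
  (Y=2, Z=2, X=1) weight 1/18
  (Y=2, Z=3, X=1) weight 1/18
  … 1 more
Group by Z:
  weight(Z=2) = 1/9
  weight(Z=3) = 1/9
  weight(Z=4) = 1/4
Total weight = 1/9 + 1/9 + 1/4 = 17/36
P(Z=2 | obs) = 1/9 / 17/36 = 4/17
P(Z=3 | obs) = 1/9 / 17/36 = 4/17
P(Z=4 | obs) = 1/4 / 17/36 = 9/17

P(Z=2) = 4/17, P(Z=3) = 4/17, P(Z=4) = 9/17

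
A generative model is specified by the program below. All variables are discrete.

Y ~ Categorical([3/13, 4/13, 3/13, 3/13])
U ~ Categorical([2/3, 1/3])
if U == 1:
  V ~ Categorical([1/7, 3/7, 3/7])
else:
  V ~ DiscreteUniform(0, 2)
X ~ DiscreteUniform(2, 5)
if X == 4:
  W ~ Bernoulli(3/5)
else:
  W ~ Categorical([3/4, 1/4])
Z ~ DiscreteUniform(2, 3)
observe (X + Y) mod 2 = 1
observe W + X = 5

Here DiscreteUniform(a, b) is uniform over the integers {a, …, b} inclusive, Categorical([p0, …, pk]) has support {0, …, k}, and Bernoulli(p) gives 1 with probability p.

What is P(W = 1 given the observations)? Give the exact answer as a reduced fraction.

Enumerate traces; 48 have nonzero weight after conditioning:
  (Y=0, U=0, V=0, X=5, W=0, Z=2) weight 1/208
  (Y=0, U=0, V=0, X=5, W=0, Z=3) weight 1/208
  (Y=0, U=0, V=1, X=5, W=0, Z=2) weight 1/208
  (Y=0, U=0, V=1, X=5, W=0, Z=3) weight 1/208
  (Y=0, U=0, V=2, X=5, W=0, Z=2) weight 1/208
  (Y=0, U=0, V=2, X=5, W=0, Z=3) weight 1/208
  (Y=0, U=1, V=0, X=5, W=0, Z=2) weight 3/2912
  (Y=0, U=1, V=0, X=5, W=0, Z=3) weight 3/2912
  (Y=1, U=0, V=0, X=4, W=1, Z=2) weight 1/195
  … 39 more
Group by W:
  weight(W=0) = 9/104
  weight(W=1) = 21/260
Total weight = 9/104 + 21/260 = 87/520
P(W=0 | obs) = 9/104 / 87/520 = 15/29
P(W=1 | obs) = 21/260 / 87/520 = 14/29

P(W = 1 | obs) = 14/29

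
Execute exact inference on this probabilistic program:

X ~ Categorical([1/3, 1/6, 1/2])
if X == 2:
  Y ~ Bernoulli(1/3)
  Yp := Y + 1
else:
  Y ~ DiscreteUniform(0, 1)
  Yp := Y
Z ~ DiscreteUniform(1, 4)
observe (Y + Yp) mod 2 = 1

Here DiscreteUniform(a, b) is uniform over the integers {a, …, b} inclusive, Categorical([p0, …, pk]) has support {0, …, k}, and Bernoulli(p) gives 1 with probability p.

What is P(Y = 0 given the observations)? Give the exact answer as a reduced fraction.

Enumerate traces; 8 have nonzero weight after conditioning:
  (X=2, Y=0, Z=1) weight 1/12
  (X=2, Y=0, Z=2) weight 1/12
  (X=2, Y=0, Z=3) weight 1/12
  (X=2, Y=0, Z=4) weight 1/12
  (X=2, Y=1, Z=1) weight 1/24
  (X=2, Y=1, Z=2) weight 1/24
  (X=2, Y=1, Z=3) weight 1/24
  (X=2, Y=1, Z=4) weight 1/24
Group by Y:
  weight(Y=0) = 1/3
  weight(Y=1) = 1/6
Total weight = 1/3 + 1/6 = 1/2
P(Y=0 | obs) = 1/3 / 1/2 = 2/3
P(Y=1 | obs) = 1/6 / 1/2 = 1/3

P(Y = 0 | obs) = 2/3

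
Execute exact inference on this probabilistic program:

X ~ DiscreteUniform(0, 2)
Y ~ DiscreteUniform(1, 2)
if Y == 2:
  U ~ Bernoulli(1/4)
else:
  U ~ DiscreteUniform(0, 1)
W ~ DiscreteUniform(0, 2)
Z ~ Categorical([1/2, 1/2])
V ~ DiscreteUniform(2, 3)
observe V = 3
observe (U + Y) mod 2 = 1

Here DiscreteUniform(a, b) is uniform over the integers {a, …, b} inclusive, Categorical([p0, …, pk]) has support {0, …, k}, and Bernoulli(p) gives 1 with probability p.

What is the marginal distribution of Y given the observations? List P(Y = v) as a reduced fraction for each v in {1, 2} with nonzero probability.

Enumerate traces; 36 have nonzero weight after conditioning:
  (X=0, Y=1, U=0, W=0, Z=0, V=3) weight 1/144
  (X=0, Y=1, U=0, W=0, Z=1, V=3) weight 1/144
  (X=0, Y=1, U=0, W=1, Z=0, V=3) weight 1/144
  (X=0, Y=1, U=0, W=1, Z=1, V=3) weight 1/144
  (X=0, Y=1, U=0, W=2, Z=0, V=3) weight 1/144
  (X=0, Y=1, U=0, W=2, Z=1, V=3) weight 1/144
  (X=0, Y=2, U=1, W=0, Z=0, V=3) weight 1/288
  (X=0, Y=2, U=1, W=0, Z=1, V=3) weight 1/288
  … 28 more
Group by Y:
  weight(Y=1) = 1/8
  weight(Y=2) = 1/16
Total weight = 1/8 + 1/16 = 3/16
P(Y=1 | obs) = 1/8 / 3/16 = 2/3
P(Y=2 | obs) = 1/16 / 3/16 = 1/3

P(Y=1) = 2/3, P(Y=2) = 1/3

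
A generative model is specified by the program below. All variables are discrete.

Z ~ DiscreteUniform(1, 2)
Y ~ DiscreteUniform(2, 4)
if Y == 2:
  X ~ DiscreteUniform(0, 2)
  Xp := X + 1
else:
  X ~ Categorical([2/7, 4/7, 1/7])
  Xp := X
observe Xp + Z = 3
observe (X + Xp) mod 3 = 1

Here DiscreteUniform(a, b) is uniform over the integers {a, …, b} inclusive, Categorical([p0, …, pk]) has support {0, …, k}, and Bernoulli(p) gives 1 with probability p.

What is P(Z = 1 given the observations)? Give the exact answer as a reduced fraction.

Enumerate traces; 3 have nonzero weight after conditioning:
  (Z=1, Y=3, X=2) weight 1/42
  (Z=1, Y=4, X=2) weight 1/42
  (Z=2, Y=2, X=0) weight 1/18
Group by Z:
  weight(Z=1) = 1/21
  weight(Z=2) = 1/18
Total weight = 1/21 + 1/18 = 13/126
P(Z=1 | obs) = 1/21 / 13/126 = 6/13
P(Z=2 | obs) = 1/18 / 13/126 = 7/13

P(Z = 1 | obs) = 6/13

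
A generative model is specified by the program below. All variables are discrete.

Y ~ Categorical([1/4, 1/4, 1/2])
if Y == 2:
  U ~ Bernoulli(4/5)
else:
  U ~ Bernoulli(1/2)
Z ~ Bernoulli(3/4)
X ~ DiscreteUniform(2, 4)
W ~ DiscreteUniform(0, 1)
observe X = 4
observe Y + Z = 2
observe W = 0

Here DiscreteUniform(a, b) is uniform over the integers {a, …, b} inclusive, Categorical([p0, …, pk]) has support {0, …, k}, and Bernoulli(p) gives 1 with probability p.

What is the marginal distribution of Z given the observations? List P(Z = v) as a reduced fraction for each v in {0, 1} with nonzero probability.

P(Z=0) = 2/5, P(Z=1) = 3/5

Enumerate traces; 4 have nonzero weight after conditioning:
  (Y=1, U=0, Z=1, X=4, W=0) weight 1/64
  (Y=1, U=1, Z=1, X=4, W=0) weight 1/64
  (Y=2, U=0, Z=0, X=4, W=0) weight 1/240
  (Y=2, U=1, Z=0, X=4, W=0) weight 1/60
Group by Z:
  weight(Z=0) = 1/48
  weight(Z=1) = 1/32
Total weight = 1/48 + 1/32 = 5/96
P(Z=0 | obs) = 1/48 / 5/96 = 2/5
P(Z=1 | obs) = 1/32 / 5/96 = 3/5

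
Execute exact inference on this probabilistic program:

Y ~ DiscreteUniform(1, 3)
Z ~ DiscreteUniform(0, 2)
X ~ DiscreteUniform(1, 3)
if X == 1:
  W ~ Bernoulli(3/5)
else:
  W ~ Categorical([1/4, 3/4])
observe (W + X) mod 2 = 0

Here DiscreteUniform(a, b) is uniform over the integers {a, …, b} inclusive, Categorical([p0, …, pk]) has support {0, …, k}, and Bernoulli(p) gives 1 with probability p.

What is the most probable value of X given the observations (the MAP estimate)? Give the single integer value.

Enumerate traces; 27 have nonzero weight after conditioning:
  (Y=1, Z=0, X=1, W=1) weight 1/45
  (Y=1, Z=0, X=2, W=0) weight 1/108
  (Y=1, Z=0, X=3, W=1) weight 1/36
  (Y=1, Z=1, X=1, W=1) weight 1/45
  (Y=1, Z=1, X=2, W=0) weight 1/108
  (Y=1, Z=1, X=3, W=1) weight 1/36
  (Y=1, Z=2, X=1, W=1) weight 1/45
  (Y=1, Z=2, X=2, W=0) weight 1/108
  … 19 more
Group by X:
  weight(X=1) = 1/5
  weight(X=2) = 1/12
  weight(X=3) = 1/4
Total weight = 1/5 + 1/12 + 1/4 = 8/15
P(X=1 | obs) = 1/5 / 8/15 = 3/8
P(X=2 | obs) = 1/12 / 8/15 = 5/32
P(X=3 | obs) = 1/4 / 8/15 = 15/32
argmax = 3

argmax_v P(X = v | obs) = 3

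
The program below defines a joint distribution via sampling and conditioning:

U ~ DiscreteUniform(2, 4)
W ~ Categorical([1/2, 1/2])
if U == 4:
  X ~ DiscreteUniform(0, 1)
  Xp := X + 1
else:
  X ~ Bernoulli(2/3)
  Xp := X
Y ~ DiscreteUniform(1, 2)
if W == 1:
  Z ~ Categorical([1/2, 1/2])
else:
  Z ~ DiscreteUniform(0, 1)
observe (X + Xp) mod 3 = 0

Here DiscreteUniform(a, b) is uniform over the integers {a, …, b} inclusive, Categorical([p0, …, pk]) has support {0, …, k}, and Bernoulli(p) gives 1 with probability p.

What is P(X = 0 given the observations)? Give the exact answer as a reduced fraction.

P(X = 0 | obs) = 4/7

Enumerate traces; 24 have nonzero weight after conditioning:
  (U=2, W=0, X=0, Y=1, Z=0) weight 1/72
  (U=2, W=0, X=0, Y=1, Z=1) weight 1/72
  (U=2, W=0, X=0, Y=2, Z=0) weight 1/72
  (U=2, W=0, X=0, Y=2, Z=1) weight 1/72
  (U=2, W=1, X=0, Y=1, Z=0) weight 1/72
  (U=2, W=1, X=0, Y=1, Z=1) weight 1/72
  (U=2, W=1, X=0, Y=2, Z=0) weight 1/72
  (U=2, W=1, X=0, Y=2, Z=1) weight 1/72
  (U=4, W=0, X=1, Y=1, Z=0) weight 1/48
  … 15 more
Group by X:
  weight(X=0) = 2/9
  weight(X=1) = 1/6
Total weight = 2/9 + 1/6 = 7/18
P(X=0 | obs) = 2/9 / 7/18 = 4/7
P(X=1 | obs) = 1/6 / 7/18 = 3/7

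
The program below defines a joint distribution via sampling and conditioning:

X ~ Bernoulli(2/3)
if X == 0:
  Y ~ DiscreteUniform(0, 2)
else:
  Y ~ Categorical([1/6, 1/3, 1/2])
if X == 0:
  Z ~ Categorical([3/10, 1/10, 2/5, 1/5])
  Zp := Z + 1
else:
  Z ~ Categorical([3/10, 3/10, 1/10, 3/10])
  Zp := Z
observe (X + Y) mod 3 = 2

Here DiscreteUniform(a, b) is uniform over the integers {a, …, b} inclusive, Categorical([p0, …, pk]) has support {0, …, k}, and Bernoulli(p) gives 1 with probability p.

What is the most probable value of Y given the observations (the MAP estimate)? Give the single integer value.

argmax_v P(Y = v | obs) = 1

Enumerate traces; 8 have nonzero weight after conditioning:
  (X=0, Y=2, Z=0) weight 1/30
  (X=0, Y=2, Z=1) weight 1/90
  (X=0, Y=2, Z=2) weight 2/45
  (X=0, Y=2, Z=3) weight 1/45
  (X=1, Y=1, Z=0) weight 1/15
  (X=1, Y=1, Z=1) weight 1/15
  (X=1, Y=1, Z=2) weight 1/45
  (X=1, Y=1, Z=3) weight 1/15
Group by Y:
  weight(Y=1) = 2/9
  weight(Y=2) = 1/9
Total weight = 2/9 + 1/9 = 1/3
P(Y=1 | obs) = 2/9 / 1/3 = 2/3
P(Y=2 | obs) = 1/9 / 1/3 = 1/3
argmax = 1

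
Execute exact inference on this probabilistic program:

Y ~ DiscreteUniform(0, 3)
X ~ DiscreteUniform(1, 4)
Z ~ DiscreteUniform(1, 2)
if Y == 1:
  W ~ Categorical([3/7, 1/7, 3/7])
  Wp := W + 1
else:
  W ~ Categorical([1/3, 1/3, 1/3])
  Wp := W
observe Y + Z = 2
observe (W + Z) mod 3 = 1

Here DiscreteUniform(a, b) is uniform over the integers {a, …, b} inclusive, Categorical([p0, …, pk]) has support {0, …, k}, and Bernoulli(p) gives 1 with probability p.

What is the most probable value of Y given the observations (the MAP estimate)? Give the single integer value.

Enumerate traces; 8 have nonzero weight after conditioning:
  (Y=0, X=1, Z=2, W=2) weight 1/96
  (Y=0, X=2, Z=2, W=2) weight 1/96
  (Y=0, X=3, Z=2, W=2) weight 1/96
  (Y=0, X=4, Z=2, W=2) weight 1/96
  (Y=1, X=1, Z=1, W=0) weight 3/224
  (Y=1, X=2, Z=1, W=0) weight 3/224
  (Y=1, X=3, Z=1, W=0) weight 3/224
  (Y=1, X=4, Z=1, W=0) weight 3/224
Group by Y:
  weight(Y=0) = 1/24
  weight(Y=1) = 3/56
Total weight = 1/24 + 3/56 = 2/21
P(Y=0 | obs) = 1/24 / 2/21 = 7/16
P(Y=1 | obs) = 3/56 / 2/21 = 9/16
argmax = 1

argmax_v P(Y = v | obs) = 1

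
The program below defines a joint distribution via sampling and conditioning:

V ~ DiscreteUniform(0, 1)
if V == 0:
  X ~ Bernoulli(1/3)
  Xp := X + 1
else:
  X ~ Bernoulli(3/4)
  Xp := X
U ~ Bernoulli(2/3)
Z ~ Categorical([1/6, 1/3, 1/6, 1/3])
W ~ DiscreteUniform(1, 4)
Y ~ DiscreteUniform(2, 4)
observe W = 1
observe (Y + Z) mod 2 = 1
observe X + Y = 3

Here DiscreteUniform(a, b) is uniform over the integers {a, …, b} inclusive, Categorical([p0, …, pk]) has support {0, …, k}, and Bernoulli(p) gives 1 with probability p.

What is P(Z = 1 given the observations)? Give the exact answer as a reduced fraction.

Enumerate traces; 16 have nonzero weight after conditioning:
  (V=0, X=0, U=0, Z=0, W=1, Y=3) weight 1/648
  (V=0, X=0, U=0, Z=2, W=1, Y=3) weight 1/648
  (V=0, X=0, U=1, Z=0, W=1, Y=3) weight 1/324
  (V=0, X=0, U=1, Z=2, W=1, Y=3) weight 1/324
  (V=0, X=1, U=0, Z=1, W=1, Y=2) weight 1/648
  (V=0, X=1, U=0, Z=3, W=1, Y=2) weight 1/648
  (V=0, X=1, U=1, Z=1, W=1, Y=2) weight 1/324
  (V=0, X=1, U=1, Z=3, W=1, Y=2) weight 1/324
  … 8 more
Group by Z:
  weight(Z=0) = 11/1728
  weight(Z=1) = 13/864
  weight(Z=2) = 11/1728
  weight(Z=3) = 13/864
Total weight = 11/1728 + 13/864 + 11/1728 + 13/864 = 37/864
P(Z=0 | obs) = 11/1728 / 37/864 = 11/74
P(Z=1 | obs) = 13/864 / 37/864 = 13/37
P(Z=2 | obs) = 11/1728 / 37/864 = 11/74
P(Z=3 | obs) = 13/864 / 37/864 = 13/37

P(Z = 1 | obs) = 13/37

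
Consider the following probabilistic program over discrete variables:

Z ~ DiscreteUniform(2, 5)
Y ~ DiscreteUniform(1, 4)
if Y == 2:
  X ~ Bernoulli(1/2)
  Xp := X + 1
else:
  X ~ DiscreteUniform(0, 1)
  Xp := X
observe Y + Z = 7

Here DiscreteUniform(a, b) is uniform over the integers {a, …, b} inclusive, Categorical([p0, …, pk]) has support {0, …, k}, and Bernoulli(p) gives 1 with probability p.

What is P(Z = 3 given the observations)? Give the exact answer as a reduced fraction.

P(Z = 3 | obs) = 1/3

Enumerate traces; 6 have nonzero weight after conditioning:
  (Z=3, Y=4, X=0) weight 1/32
  (Z=3, Y=4, X=1) weight 1/32
  (Z=4, Y=3, X=0) weight 1/32
  (Z=4, Y=3, X=1) weight 1/32
  (Z=5, Y=2, X=0) weight 1/32
  (Z=5, Y=2, X=1) weight 1/32
Group by Z:
  weight(Z=3) = 1/16
  weight(Z=4) = 1/16
  weight(Z=5) = 1/16
Total weight = 1/16 + 1/16 + 1/16 = 3/16
P(Z=3 | obs) = 1/16 / 3/16 = 1/3
P(Z=4 | obs) = 1/16 / 3/16 = 1/3
P(Z=5 | obs) = 1/16 / 3/16 = 1/3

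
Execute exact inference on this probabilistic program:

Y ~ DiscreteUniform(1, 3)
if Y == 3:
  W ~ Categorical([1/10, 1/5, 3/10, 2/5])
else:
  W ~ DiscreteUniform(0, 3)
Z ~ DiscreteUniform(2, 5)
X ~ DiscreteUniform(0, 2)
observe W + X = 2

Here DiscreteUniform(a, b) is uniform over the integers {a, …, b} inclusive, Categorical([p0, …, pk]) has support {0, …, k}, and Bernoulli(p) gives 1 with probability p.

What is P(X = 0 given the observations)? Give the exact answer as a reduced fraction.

P(X = 0 | obs) = 8/21

Enumerate traces; 36 have nonzero weight after conditioning:
  (Y=1, W=0, Z=2, X=2) weight 1/144
  (Y=1, W=0, Z=3, X=2) weight 1/144
  (Y=1, W=0, Z=4, X=2) weight 1/144
  (Y=1, W=0, Z=5, X=2) weight 1/144
  (Y=1, W=1, Z=2, X=1) weight 1/144
  (Y=1, W=1, Z=3, X=1) weight 1/144
  (Y=1, W=1, Z=4, X=1) weight 1/144
  (Y=1, W=1, Z=5, X=1) weight 1/144
  (Y=1, W=2, Z=2, X=0) weight 1/144
  … 27 more
Group by X:
  weight(X=0) = 4/45
  weight(X=1) = 7/90
  weight(X=2) = 1/15
Total weight = 4/45 + 7/90 + 1/15 = 7/30
P(X=0 | obs) = 4/45 / 7/30 = 8/21
P(X=1 | obs) = 7/90 / 7/30 = 1/3
P(X=2 | obs) = 1/15 / 7/30 = 2/7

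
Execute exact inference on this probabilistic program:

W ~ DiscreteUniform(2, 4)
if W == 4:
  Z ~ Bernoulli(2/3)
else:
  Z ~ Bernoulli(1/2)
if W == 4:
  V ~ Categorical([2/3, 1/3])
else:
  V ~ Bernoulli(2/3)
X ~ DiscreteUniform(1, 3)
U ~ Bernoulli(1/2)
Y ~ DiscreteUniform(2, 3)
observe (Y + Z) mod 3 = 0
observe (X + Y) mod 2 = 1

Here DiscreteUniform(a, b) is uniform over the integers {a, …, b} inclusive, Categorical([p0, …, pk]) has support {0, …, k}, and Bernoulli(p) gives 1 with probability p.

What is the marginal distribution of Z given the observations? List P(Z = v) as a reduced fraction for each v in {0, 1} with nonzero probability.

Enumerate traces; 36 have nonzero weight after conditioning:
  (W=2, Z=0, V=0, X=2, U=0, Y=3) weight 1/216
  (W=2, Z=0, V=0, X=2, U=1, Y=3) weight 1/216
  (W=2, Z=0, V=1, X=2, U=0, Y=3) weight 1/108
  (W=2, Z=0, V=1, X=2, U=1, Y=3) weight 1/108
  (W=2, Z=1, V=0, X=1, U=0, Y=2) weight 1/216
  (W=2, Z=1, V=0, X=1, U=1, Y=2) weight 1/216
  (W=2, Z=1, V=0, X=3, U=0, Y=2) weight 1/216
  (W=2, Z=1, V=0, X=3, U=1, Y=2) weight 1/216
  … 28 more
Group by Z:
  weight(Z=0) = 2/27
  weight(Z=1) = 5/27
Total weight = 2/27 + 5/27 = 7/27
P(Z=0 | obs) = 2/27 / 7/27 = 2/7
P(Z=1 | obs) = 5/27 / 7/27 = 5/7

P(Z=0) = 2/7, P(Z=1) = 5/7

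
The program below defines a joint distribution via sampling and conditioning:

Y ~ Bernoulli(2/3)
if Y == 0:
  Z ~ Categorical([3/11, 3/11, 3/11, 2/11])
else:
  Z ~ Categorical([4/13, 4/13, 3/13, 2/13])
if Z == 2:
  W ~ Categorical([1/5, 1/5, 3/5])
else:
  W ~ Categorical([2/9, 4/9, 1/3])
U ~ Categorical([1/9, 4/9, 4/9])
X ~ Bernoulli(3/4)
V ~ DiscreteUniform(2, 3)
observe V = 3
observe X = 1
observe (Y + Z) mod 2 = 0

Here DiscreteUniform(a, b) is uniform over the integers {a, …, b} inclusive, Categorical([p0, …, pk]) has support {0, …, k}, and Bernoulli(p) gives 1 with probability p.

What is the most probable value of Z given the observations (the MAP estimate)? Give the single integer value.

argmax_v P(Z = v | obs) = 1

Enumerate traces; 36 have nonzero weight after conditioning:
  (Y=0, Z=0, W=0, U=0, X=1, V=3) weight 1/1188
  (Y=0, Z=0, W=0, U=1, X=1, V=3) weight 1/297
  (Y=0, Z=0, W=0, U=2, X=1, V=3) weight 1/297
  (Y=0, Z=0, W=1, U=0, X=1, V=3) weight 1/594
  (Y=0, Z=0, W=1, U=1, X=1, V=3) weight 2/297
  (Y=0, Z=0, W=1, U=2, X=1, V=3) weight 2/297
  (Y=0, Z=0, W=2, U=0, X=1, V=3) weight 1/792
  (Y=0, Z=0, W=2, U=1, X=1, V=3) weight 1/198
  (Y=0, Z=2, W=0, U=0, X=1, V=3) weight 1/1320
  (Y=1, Z=1, W=0, U=0, X=1, V=3) weight 2/1053
  … 26 more
Group by Z:
  weight(Z=0) = 3/88
  weight(Z=1) = 1/13
  weight(Z=2) = 3/88
  weight(Z=3) = 1/26
Total weight = 3/88 + 1/13 + 3/88 + 1/26 = 105/572
P(Z=0 | obs) = 3/88 / 105/572 = 13/70
P(Z=1 | obs) = 1/13 / 105/572 = 44/105
P(Z=2 | obs) = 3/88 / 105/572 = 13/70
P(Z=3 | obs) = 1/26 / 105/572 = 22/105
argmax = 1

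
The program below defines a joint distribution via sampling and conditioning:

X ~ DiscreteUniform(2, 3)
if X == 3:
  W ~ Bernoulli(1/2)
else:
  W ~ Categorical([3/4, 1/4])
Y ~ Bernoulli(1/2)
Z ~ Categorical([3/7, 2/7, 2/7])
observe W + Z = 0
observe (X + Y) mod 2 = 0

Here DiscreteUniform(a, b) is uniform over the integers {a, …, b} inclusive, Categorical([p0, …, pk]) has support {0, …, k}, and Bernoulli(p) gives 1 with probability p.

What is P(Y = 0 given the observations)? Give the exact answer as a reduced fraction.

Enumerate traces; 2 have nonzero weight after conditioning:
  (X=2, W=0, Y=0, Z=0) weight 9/112
  (X=3, W=0, Y=1, Z=0) weight 3/56
Group by Y:
  weight(Y=0) = 9/112
  weight(Y=1) = 3/56
Total weight = 9/112 + 3/56 = 15/112
P(Y=0 | obs) = 9/112 / 15/112 = 3/5
P(Y=1 | obs) = 3/56 / 15/112 = 2/5

P(Y = 0 | obs) = 3/5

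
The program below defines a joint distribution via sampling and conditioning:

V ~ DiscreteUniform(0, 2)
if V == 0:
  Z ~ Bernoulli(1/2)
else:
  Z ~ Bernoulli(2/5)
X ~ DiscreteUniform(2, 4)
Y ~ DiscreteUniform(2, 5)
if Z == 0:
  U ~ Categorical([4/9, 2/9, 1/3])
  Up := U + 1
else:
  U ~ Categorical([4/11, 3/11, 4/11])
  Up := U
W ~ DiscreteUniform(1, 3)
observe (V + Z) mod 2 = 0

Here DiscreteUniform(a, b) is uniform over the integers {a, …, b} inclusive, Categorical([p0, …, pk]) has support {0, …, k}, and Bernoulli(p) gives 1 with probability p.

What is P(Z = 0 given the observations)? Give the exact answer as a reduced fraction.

P(Z = 0 | obs) = 11/15

Enumerate traces; 324 have nonzero weight after conditioning:
  (V=0, Z=0, X=2, Y=2, U=0, W=1) weight 1/486
  (V=0, Z=0, X=2, Y=2, U=0, W=2) weight 1/486
  (V=0, Z=0, X=2, Y=2, U=0, W=3) weight 1/486
  (V=0, Z=0, X=2, Y=2, U=1, W=1) weight 1/972
  (V=0, Z=0, X=2, Y=2, U=1, W=2) weight 1/972
  (V=0, Z=0, X=2, Y=2, U=1, W=3) weight 1/972
  (V=0, Z=0, X=2, Y=2, U=2, W=1) weight 1/648
  (V=0, Z=0, X=2, Y=2, U=2, W=2) weight 1/648
  (V=1, Z=1, X=2, Y=2, U=0, W=1) weight 2/1485
  … 315 more
Group by Z:
  weight(Z=0) = 11/30
  weight(Z=1) = 2/15
Total weight = 11/30 + 2/15 = 1/2
P(Z=0 | obs) = 11/30 / 1/2 = 11/15
P(Z=1 | obs) = 2/15 / 1/2 = 4/15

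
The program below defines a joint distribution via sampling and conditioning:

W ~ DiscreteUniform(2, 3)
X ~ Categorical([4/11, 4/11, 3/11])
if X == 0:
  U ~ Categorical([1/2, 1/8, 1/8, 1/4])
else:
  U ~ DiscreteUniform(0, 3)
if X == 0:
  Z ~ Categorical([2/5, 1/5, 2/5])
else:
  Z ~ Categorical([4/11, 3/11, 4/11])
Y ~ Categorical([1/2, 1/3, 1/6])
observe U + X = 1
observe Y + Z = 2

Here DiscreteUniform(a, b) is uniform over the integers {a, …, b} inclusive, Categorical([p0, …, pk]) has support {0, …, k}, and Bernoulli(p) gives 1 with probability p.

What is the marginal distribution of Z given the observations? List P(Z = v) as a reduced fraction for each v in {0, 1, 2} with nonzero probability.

P(Z=0) = 31/165, P(Z=1) = 41/165, P(Z=2) = 31/55

Enumerate traces; 12 have nonzero weight after conditioning:
  (W=2, X=0, U=1, Z=0, Y=2) weight 1/660
  (W=2, X=0, U=1, Z=1, Y=1) weight 1/660
  (W=2, X=0, U=1, Z=2, Y=0) weight 1/220
  (W=2, X=1, U=0, Z=0, Y=2) weight 1/363
  (W=2, X=1, U=0, Z=1, Y=1) weight 1/242
  (W=2, X=1, U=0, Z=2, Y=0) weight 1/121
  (W=3, X=0, U=1, Z=0, Y=2) weight 1/660
  (W=3, X=0, U=1, Z=1, Y=1) weight 1/660
  … 4 more
Group by Z:
  weight(Z=0) = 31/3630
  weight(Z=1) = 41/3630
  weight(Z=2) = 31/1210
Total weight = 31/3630 + 41/3630 + 31/1210 = 1/22
P(Z=0 | obs) = 31/3630 / 1/22 = 31/165
P(Z=1 | obs) = 41/3630 / 1/22 = 41/165
P(Z=2 | obs) = 31/1210 / 1/22 = 31/55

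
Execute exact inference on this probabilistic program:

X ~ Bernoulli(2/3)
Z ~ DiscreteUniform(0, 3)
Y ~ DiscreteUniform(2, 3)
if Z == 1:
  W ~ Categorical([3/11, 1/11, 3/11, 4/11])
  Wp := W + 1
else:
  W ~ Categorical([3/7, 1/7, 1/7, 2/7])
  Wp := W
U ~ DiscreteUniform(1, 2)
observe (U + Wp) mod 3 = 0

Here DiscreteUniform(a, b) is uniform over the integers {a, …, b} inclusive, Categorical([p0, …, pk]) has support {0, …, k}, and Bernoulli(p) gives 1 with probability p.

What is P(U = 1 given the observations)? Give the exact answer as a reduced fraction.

P(U = 1 | obs) = 20/61

Enumerate traces; 36 have nonzero weight after conditioning:
  (X=0, Z=0, Y=2, W=1, U=2) weight 1/336
  (X=0, Z=0, Y=2, W=2, U=1) weight 1/336
  (X=0, Z=0, Y=3, W=1, U=2) weight 1/336
  (X=0, Z=0, Y=3, W=2, U=1) weight 1/336
  (X=0, Z=1, Y=2, W=0, U=2) weight 1/176
  (X=0, Z=1, Y=2, W=1, U=1) weight 1/528
  (X=0, Z=1, Y=2, W=3, U=2) weight 1/132
  (X=0, Z=1, Y=3, W=0, U=2) weight 1/176
  … 28 more
Group by U:
  weight(U=1) = 5/77
  weight(U=2) = 41/308
Total weight = 5/77 + 41/308 = 61/308
P(U=1 | obs) = 5/77 / 61/308 = 20/61
P(U=2 | obs) = 41/308 / 61/308 = 41/61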